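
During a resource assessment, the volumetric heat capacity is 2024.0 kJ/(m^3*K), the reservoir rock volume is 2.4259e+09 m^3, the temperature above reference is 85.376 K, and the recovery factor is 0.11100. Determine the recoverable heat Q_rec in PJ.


Step 1: Q_s = Vr*rhoc*dT/1e12 = 2.4259e+09*2024.0*85.376/1e12 = 419.1980 PJ
Step 2: Q_rec = Q_s * RF = 419.1980 * 0.111 = 46.531 PJ
Q_rec = 46.531 PJ


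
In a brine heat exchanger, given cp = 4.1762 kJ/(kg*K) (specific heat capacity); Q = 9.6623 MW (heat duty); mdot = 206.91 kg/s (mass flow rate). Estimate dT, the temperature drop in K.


dT = Q * 1000 / (mdot * cp)
dT = 9.6623 * 1000 / (206.91 * 4.1762)
dT = 11.182 K


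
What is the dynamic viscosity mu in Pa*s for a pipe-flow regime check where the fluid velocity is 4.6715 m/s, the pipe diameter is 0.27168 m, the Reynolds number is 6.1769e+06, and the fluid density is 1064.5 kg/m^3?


mu = rho * vel * D / Re
mu = 1064.5 * 4.6715 * 0.27168 / 6.1769e+06
mu = 0.00021872 Pa*s


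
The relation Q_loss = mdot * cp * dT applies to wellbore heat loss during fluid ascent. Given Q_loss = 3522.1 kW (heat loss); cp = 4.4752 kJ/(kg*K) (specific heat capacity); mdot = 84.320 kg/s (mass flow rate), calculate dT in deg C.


dT = Q_loss / (mdot * cp)
dT = 3522.1 / (84.320 * 4.4752)
dT = 9.333803 K
Convert (temperature difference, 1 K = 1 deg C): 9.333803 K = 9.333803 deg C
dT = 9.3338 deg C


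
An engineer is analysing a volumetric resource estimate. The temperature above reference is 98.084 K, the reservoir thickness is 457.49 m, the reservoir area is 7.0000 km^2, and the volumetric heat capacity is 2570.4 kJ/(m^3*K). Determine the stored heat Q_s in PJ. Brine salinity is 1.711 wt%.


Step 1: Vr = A*1e6*hr = 7.0*1e6*457.49 = 3.202430e+09 m^3
Step 2: Q_s = Vr*rhoc*dT/1e12 = 3.202430e+09*2570.4*98.084/1e12 = 807.38 PJ
Q_s = 807.38 PJ


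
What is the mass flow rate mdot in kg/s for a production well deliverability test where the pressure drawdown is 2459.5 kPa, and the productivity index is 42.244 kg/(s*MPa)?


mdot = PI * dP / 1000
mdot = 42.244 * 2459.5 / 1000
mdot = 103.90 kg/s


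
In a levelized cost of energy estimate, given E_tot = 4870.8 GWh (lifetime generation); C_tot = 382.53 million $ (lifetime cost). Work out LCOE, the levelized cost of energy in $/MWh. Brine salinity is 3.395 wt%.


LCOE = C_tot / E_tot * 100
LCOE = 382.53 / 4870.8 * 100
LCOE = 7.853535 cents/kWh
Convert: 7.853535 cents/kWh * 10.0 = 78.535 $/MWh
LCOE = 78.535 $/MWh


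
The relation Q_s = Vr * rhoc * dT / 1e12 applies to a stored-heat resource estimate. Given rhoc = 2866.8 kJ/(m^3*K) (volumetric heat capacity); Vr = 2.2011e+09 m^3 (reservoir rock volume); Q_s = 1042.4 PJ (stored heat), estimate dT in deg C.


dT = Q_s * 1e12 / (Vr * rhoc)
dT = 1042.4 * 1e12 / (2.2011e+09 * 2866.8)
dT = 165.1951 K
Convert (temperature difference, 1 K = 1 deg C): 165.1951 K = 165.1951 deg C
dT = 165.20 deg C


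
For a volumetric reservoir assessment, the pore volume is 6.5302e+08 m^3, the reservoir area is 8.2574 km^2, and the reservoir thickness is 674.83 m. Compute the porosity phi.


phi = Vp / (A * 1e6 * hr)
phi = 6.5302e+08 / (8.2574 * 1e6 * 674.83)
phi = 0.11719


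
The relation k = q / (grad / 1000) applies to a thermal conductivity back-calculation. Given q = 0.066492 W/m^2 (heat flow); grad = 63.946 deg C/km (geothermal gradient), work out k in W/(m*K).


k = q / (grad / 1000)
k = 0.066492 / (63.946 / 1000)
k = 1.0398 W/(m*K)


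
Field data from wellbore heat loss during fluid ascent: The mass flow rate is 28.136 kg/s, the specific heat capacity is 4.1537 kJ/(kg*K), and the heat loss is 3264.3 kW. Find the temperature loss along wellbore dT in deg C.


dT = Q_loss / (mdot * cp)
dT = 3264.3 / (28.136 * 4.1537)
dT = 27.93139 K
Convert (temperature difference, 1 K = 1 deg C): 27.93139 K = 27.93139 deg C
dT = 27.931 deg C


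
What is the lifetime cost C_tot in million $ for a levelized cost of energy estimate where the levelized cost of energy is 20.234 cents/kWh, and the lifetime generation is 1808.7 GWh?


C_tot = LCOE / 100 * E_tot
C_tot = 20.234 / 100 * 1808.7
C_tot = 365.97 million $


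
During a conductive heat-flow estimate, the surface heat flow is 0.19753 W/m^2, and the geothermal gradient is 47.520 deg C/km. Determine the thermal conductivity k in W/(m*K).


k = q * 1000 / grad
k = 0.19753 * 1000 / 47.520
k = 4.1568 W/(m*K)


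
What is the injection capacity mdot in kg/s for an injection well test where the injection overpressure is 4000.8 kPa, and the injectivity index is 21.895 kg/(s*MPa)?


mdot = II * dP / 1000
mdot = 21.895 * 4000.8 / 1000
mdot = 87.598 kg/s


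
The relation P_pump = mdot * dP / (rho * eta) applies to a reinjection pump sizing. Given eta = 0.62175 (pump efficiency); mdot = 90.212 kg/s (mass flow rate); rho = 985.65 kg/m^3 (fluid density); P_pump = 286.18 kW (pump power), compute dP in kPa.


dP = P_pump * rho * eta / mdot
dP = 286.18 * 985.65 * 0.62175 / 90.212
dP = 1944.1 kPa


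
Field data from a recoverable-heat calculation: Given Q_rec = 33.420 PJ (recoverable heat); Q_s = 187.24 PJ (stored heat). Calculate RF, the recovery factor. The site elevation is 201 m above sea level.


RF = Q_rec / Q_s
RF = 33.420 / 187.24
RF = 0.17849


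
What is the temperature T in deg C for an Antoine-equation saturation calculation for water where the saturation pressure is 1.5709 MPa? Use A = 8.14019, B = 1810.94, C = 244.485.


T = B / (A - log10(P_sat * 760 / 0.101325)) - C
T = 1810.94 / (8.14019 - log10(1.5709 * 760 / 0.101325)) - 244.485
T = 200.58 deg C


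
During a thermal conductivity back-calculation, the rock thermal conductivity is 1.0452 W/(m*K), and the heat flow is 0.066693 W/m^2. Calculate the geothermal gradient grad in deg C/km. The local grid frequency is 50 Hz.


grad = q / k * 1000
grad = 0.066693 / 1.0452 * 1000
grad = 63.809 deg C/km


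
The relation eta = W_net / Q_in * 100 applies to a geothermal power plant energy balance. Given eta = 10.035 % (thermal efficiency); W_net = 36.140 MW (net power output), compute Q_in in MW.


Q_in = W_net / (eta / 100)
Q_in = 36.140 / (10.035 / 100)
Q_in = 360.14 MW


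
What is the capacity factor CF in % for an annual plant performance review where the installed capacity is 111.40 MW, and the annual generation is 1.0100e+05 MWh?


CF = E_a / (cap * 8760) * 100
CF = 1.0100e+05 / (111.40 * 8760) * 100
CF = 10.350 %


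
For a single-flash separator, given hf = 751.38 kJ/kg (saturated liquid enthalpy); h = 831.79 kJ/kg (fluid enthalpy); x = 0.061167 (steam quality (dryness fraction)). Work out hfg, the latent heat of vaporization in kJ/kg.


hfg = (h - hf) / x
hfg = (831.79 - 751.38) / 0.061167
hfg = 1314.6 kJ/kg


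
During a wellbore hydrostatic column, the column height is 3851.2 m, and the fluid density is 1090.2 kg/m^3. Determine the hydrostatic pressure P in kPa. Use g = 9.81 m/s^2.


P = rho * g * h / 1e6
P = 1090.2 * 9.81 * 3851.2 / 1e6
P = 41.18805 MPa
Convert: 41.18805 MPa * 1000.0 = 41188 kPa
P = 41188 kPa


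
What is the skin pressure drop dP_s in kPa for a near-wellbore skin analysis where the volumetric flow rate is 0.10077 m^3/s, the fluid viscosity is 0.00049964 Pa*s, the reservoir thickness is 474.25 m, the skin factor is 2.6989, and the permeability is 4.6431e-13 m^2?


dP_s = S * q * mu / (2*pi*k*hr) / 1000
dP_s = 2.6989 * 0.10077 * 0.00049964 / (2*pi*4.6431e-13*474.25) / 1000
dP_s = 98.215 kPa


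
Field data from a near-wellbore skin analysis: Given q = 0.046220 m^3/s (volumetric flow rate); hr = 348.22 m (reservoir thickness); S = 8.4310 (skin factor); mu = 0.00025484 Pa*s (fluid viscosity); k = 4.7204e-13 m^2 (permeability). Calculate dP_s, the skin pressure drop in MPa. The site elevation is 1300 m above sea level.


dP_s = S * q * mu / (2*pi*k*hr) / 1000
dP_s = 8.4310 * 0.046220 * 0.00025484 / (2*pi*4.7204e-13*348.22) / 1000
dP_s = 96.15331 kPa
Convert: 96.15331 kPa * 0.001 = 0.096153 MPa
dP_s = 0.096153 MPa


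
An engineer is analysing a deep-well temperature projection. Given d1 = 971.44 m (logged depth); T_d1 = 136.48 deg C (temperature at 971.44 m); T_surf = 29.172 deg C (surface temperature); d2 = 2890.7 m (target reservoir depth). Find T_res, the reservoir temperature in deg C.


Step 1: grad = (T_d1 - T_surf)/d1 * 1000 = (136.48 - 29.172)/971.44 * 1000 = 110.4628 deg C/km
Step 2: T_res = T_surf + grad*d2/1000 = 29.172 + 110.4628*2890.7/1000 = 348.49 deg C
T_res = 348.49 deg C


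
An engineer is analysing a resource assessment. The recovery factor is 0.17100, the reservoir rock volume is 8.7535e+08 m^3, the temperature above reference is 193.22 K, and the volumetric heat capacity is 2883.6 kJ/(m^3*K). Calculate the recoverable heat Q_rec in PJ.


Step 1: Q_s = Vr*rhoc*dT/1e12 = 8.7535e+08*2883.6*193.22/1e12 = 487.7181 PJ
Step 2: Q_rec = Q_s * RF = 487.7181 * 0.171 = 83.400 PJ
Q_rec = 83.400 PJ


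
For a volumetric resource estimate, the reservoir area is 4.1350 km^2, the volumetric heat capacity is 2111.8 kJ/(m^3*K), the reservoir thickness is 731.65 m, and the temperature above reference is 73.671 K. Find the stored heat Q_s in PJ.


Step 1: Vr = A*1e6*hr = 4.135*1e6*731.65 = 3.025373e+09 m^3
Step 2: Q_s = Vr*rhoc*dT/1e12 = 3.025373e+09*2111.8*73.671/1e12 = 470.68 PJ
Q_s = 470.68 PJ


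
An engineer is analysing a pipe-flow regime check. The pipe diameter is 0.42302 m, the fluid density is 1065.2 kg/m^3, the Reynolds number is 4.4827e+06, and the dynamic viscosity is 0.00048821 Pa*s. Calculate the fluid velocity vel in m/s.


vel = Re * mu / (rho * D)
vel = 4.4827e+06 * 0.00048821 / (1065.2 * 0.42302)
vel = 4.8568 m/s


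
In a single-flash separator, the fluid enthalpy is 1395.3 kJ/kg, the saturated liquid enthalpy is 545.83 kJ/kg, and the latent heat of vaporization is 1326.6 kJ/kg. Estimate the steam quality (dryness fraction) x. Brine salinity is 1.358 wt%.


x = (h - hf) / hfg
x = (1395.3 - 545.83) / 1326.6
x = 0.64034


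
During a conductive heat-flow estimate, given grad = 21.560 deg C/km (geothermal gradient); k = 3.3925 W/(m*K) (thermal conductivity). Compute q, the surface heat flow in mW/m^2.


q = k * grad / 1000
q = 3.3925 * 21.560 / 1000
q = 0.07314230 W/m^2
Convert: 0.07314230 W/m^2 * 1000.0 = 73.142 mW/m^2
q = 73.142 mW/m^2


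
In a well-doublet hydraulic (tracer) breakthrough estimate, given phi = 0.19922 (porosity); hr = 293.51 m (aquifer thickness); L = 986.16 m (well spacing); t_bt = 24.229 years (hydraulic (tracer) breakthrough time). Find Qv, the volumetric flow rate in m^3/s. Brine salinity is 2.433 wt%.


Qv = pi*hr*phi*L^2 / (3*t_bt*365.25*86400)
Qv = pi*293.51*0.19922*986.16^2 / (3*24.229*365.25*86400)
Qv = 0.077882 m^3/s


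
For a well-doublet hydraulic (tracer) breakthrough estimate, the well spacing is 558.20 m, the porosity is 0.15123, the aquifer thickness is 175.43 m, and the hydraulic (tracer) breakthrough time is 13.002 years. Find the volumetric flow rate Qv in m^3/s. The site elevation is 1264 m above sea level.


Qv = pi*hr*phi*L^2 / (3*t_bt*365.25*86400)
Qv = pi*175.43*0.15123*558.20^2 / (3*13.002*365.25*86400)
Qv = 0.021098 m^3/s


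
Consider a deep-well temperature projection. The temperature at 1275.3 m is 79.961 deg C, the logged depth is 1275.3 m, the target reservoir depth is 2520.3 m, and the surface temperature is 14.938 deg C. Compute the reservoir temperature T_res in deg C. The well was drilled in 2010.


Step 1: grad = (T_d1 - T_surf)/d1 * 1000 = (79.961 - 14.938)/1275.3 * 1000 = 50.98643 deg C/km
Step 2: T_res = T_surf + grad*d2/1000 = 14.938 + 50.98643*2520.3/1000 = 143.44 deg C
T_res = 143.44 deg C


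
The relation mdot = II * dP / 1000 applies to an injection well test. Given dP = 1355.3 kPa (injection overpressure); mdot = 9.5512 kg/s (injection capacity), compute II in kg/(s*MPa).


II = mdot * 1000 / dP
II = 9.5512 * 1000 / 1355.3
II = 7.0473 kg/(s*MPa)


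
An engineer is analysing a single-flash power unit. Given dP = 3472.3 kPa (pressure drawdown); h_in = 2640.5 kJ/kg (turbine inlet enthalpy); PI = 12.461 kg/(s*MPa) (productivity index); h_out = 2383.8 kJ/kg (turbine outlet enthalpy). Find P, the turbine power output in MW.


Step 1: mdot = PI * dP / 1000 = 12.461 * 3472.3 / 1000 = 43.26833 kg/s
Step 2: P = mdot*(h_in - h_out)/1000 = 43.26833*(2640.5 - 2383.8)/1000 = 11.107 MW
P = 11.107 MW


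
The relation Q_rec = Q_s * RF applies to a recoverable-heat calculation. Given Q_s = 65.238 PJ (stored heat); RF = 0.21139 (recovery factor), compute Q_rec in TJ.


Q_rec = Q_s * RF
Q_rec = 65.238 * 0.21139
Q_rec = 13.79066 PJ
Convert: 13.79066 PJ * 1000.0 = 13791 TJ
Q_rec = 13791 TJ


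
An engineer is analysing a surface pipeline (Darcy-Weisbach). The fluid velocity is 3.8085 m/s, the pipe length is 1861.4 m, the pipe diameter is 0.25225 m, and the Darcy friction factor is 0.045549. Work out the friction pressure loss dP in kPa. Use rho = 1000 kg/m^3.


dP = f * (L/D) * (rho*vel^2/2) / 1000
dP = 0.045549 * (1861.4/0.25225) * (1000*3.8085^2/2) / 1000
dP = 2437.6 kPa


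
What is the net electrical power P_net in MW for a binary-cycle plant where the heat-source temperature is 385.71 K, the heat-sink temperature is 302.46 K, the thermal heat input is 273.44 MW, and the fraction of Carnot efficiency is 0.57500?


Step 1: eta = (1 - Tc/Th)*f = (1 - 302.46/385.71)*0.575 = 0.1241055
Step 2: P_net = eta * Q_in = 0.1241055 * 273.44 = 33.935 MW
P_net = 33.935 MW


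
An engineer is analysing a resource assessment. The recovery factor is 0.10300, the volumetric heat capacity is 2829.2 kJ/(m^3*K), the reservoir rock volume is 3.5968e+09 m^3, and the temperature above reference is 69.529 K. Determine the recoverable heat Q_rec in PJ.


Step 1: Q_s = Vr*rhoc*dT/1e12 = 3.5968e+09*2829.2*69.529/1e12 = 707.5317 PJ
Step 2: Q_rec = Q_s * RF = 707.5317 * 0.103 = 72.876 PJ
Q_rec = 72.876 PJ


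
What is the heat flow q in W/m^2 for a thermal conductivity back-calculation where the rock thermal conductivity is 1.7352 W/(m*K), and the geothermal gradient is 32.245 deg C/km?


q = k * grad / 1000
q = 1.7352 * 32.245 / 1000
q = 0.055952 W/m^2


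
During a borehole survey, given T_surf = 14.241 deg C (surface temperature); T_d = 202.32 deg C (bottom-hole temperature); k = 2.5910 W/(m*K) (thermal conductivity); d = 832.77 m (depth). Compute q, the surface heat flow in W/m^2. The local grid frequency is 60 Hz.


Step 1: grad = (T_d - T_surf)/d * 1000 = (202.32 - 14.241)/832.77 * 1000 = 225.8475 deg C/km
Step 2: q = k * grad / 1000 = 2.591 * 225.8475 / 1000 = 0.58517 W/m^2
q = 0.58517 W/m^2


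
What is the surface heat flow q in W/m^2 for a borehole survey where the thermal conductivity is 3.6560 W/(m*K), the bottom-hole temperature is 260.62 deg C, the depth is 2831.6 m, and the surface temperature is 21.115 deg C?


Step 1: grad = (T_d - T_surf)/d * 1000 = (260.62 - 21.115)/2831.6 * 1000 = 84.58292 deg C/km
Step 2: q = k * grad / 1000 = 3.656 * 84.58292 / 1000 = 0.30924 W/m^2
q = 0.30924 W/m^2


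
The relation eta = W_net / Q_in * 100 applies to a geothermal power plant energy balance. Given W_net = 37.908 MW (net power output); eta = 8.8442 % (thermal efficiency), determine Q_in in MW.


Q_in = W_net / (eta / 100)
Q_in = 37.908 / (8.8442 / 100)
Q_in = 428.62 MW


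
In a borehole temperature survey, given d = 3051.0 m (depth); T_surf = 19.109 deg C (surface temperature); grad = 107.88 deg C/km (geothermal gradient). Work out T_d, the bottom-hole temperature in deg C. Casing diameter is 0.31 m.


T_d = T_surf + grad * d / 1000
T_d = 19.109 + 107.88 * 3051.0 / 1000
T_d = 348.25 deg C


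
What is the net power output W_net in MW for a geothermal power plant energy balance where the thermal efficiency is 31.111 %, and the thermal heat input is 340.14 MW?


W_net = eta / 100 * Q_in
W_net = 31.111 / 100 * 340.14
W_net = 105.82 MW


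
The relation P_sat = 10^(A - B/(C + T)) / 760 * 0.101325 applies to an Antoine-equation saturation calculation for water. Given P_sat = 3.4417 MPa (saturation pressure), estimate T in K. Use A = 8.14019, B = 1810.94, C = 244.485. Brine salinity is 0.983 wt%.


T = B / (A - log10(P_sat * 760 / 0.101325)) - C
T = 1810.94 / (8.14019 - log10(3.4417 * 760 / 0.101325)) - 244.485
T = 241.2405 deg C
Convert to K: 241.2405 + 273.15 = 514.39 K
T = 514.39 K


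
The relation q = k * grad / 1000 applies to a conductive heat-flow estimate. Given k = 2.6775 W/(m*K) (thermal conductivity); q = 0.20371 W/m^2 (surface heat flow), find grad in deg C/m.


grad = q * 1000 / k
grad = 0.20371 * 1000 / 2.6775
grad = 76.08217 deg C/km
Convert: 76.08217 deg C/km * 0.001 = 0.076082 deg C/m
grad = 0.076082 deg C/m


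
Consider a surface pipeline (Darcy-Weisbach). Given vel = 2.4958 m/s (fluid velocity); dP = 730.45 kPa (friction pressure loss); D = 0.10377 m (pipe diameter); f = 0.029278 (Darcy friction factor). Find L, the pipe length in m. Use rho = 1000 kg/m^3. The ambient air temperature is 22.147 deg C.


L = dP*1000*D / (f*rho*vel^2/2)
L = 730.45*1000*0.10377 / (0.029278*1000*2.4958^2/2)
L = 831.25 m


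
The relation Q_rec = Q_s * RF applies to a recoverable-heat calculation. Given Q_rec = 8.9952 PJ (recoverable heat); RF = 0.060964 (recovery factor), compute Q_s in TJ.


Q_s = Q_rec / RF
Q_s = 8.9952 / 0.060964
Q_s = 147.5494 PJ
Convert: 147.5494 PJ * 1000.0 = 1.4755e+05 TJ
Q_s = 1.4755e+05 TJ


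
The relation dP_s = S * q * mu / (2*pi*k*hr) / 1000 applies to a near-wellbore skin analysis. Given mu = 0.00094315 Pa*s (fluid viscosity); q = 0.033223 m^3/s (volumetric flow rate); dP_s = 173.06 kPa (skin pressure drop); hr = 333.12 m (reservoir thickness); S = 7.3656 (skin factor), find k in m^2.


k = S*q*mu / (2*pi*dP_s*1000*hr)
k = 7.3656*0.033223*0.00094315 / (2*pi*173.06*1000*333.12)
k = 6.3716e-13 m^2


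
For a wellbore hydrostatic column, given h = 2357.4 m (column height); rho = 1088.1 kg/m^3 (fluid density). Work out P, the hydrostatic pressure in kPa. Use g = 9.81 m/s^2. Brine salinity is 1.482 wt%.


P = rho * g * h / 1e6
P = 1088.1 * 9.81 * 2357.4 / 1e6
P = 25.16350 MPa
Convert: 25.16350 MPa * 1000.0 = 25164 kPa
P = 25164 kPa


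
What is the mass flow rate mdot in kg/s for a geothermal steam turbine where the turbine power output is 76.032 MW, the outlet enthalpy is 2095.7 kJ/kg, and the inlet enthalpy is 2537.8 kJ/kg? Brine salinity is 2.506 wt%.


mdot = P * 1000 / (h_in - h_out)
mdot = 76.032 * 1000 / (2537.8 - 2095.7)
mdot = 171.98 kg/s


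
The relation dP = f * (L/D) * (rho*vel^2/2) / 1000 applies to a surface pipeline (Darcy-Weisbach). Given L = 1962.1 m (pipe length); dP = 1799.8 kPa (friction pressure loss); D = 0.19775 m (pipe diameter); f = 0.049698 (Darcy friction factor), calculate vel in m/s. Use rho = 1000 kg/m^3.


vel = sqrt(dP*1000*2*D / (f*L*rho))
vel = sqrt(1799.8*1000*2*0.19775 / (0.049698*1962.1*1000))
vel = 2.7018 m/s


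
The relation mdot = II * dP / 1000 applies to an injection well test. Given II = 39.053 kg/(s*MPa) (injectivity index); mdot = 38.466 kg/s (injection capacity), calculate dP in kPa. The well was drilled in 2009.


dP = mdot * 1000 / II
dP = 38.466 * 1000 / 39.053
dP = 984.97 kPa


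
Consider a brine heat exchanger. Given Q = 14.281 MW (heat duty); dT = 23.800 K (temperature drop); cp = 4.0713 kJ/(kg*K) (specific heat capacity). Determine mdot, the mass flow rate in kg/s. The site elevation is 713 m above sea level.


mdot = Q * 1000 / (cp * dT)
mdot = 14.281 * 1000 / (4.0713 * 23.800)
mdot = 147.38 kg/s


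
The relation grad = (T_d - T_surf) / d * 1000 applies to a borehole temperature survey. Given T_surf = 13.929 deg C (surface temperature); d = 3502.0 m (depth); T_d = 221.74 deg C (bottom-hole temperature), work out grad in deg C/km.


grad = (T_d - T_surf) / d * 1000
grad = (221.74 - 13.929) / 3502.0 * 1000
grad = 59.341 deg C/km


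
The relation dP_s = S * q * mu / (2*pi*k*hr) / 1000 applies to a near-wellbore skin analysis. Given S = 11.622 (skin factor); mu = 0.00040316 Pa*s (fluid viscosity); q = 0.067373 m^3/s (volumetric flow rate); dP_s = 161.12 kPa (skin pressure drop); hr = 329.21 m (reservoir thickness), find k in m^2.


k = S*q*mu / (2*pi*dP_s*1000*hr)
k = 11.622*0.067373*0.00040316 / (2*pi*161.12*1000*329.21)
k = 9.4720e-13 m^2


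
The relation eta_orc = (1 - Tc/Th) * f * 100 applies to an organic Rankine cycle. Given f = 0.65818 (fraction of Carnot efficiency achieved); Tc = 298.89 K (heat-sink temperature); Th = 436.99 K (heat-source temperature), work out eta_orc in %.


eta_orc = (1 - Tc/Th) * f * 100
eta_orc = (1 - 298.89/436.99) * 0.65818 * 100
eta_orc = 20.800 %


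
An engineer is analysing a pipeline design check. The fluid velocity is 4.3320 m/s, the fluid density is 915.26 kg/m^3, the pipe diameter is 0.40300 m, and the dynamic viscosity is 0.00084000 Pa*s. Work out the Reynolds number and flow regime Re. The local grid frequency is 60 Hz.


Step 1: Re = rho*vel*D/mu = 915.26*4.332*0.403/0.00084 = 1.9022e+06
Step 2: Re = 1.9022e+06 > 4000, so flow is turbulent.
Re = 1.9022e+06 (turbulent)


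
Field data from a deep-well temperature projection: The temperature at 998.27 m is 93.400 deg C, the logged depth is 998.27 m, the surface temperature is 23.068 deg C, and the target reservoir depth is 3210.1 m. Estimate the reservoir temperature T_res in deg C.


Step 1: grad = (T_d1 - T_surf)/d1 * 1000 = (93.4 - 23.068)/998.27 * 1000 = 70.45389 deg C/km
Step 2: T_res = T_surf + grad*d2/1000 = 23.068 + 70.45389*3210.1/1000 = 249.23 deg C
T_res = 249.23 deg C


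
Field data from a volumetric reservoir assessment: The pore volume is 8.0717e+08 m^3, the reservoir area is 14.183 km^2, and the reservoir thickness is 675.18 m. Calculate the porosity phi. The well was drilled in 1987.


phi = Vp / (A * 1e6 * hr)
phi = 8.0717e+08 / (14.183 * 1e6 * 675.18)
phi = 0.084290


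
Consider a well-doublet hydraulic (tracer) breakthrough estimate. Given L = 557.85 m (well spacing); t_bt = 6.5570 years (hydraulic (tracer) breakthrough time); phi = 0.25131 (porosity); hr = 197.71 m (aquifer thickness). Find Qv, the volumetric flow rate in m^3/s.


Qv = pi*hr*phi*L^2 / (3*t_bt*365.25*86400)
Qv = pi*197.71*0.25131*557.85^2 / (3*6.5570*365.25*86400)
Qv = 0.078252 m^3/s


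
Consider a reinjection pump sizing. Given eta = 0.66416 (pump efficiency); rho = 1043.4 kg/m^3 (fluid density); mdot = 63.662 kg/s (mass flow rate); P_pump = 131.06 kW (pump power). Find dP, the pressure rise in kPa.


dP = P_pump * rho * eta / mdot
dP = 131.06 * 1043.4 * 0.66416 / 63.662
dP = 1426.6 kPa


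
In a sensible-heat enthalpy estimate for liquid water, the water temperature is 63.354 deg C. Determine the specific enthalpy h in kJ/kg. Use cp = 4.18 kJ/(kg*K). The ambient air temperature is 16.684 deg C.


h = cp * T
h = 4.18 * 63.354
h = 264.82 kJ/kg


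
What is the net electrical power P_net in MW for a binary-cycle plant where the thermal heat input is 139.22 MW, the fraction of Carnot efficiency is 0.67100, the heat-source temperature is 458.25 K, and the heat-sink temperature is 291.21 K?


Step 1: eta = (1 - Tc/Th)*f = (1 - 291.21/458.25)*0.671 = 0.2445910
Step 2: P_net = eta * Q_in = 0.2445910 * 139.22 = 34.052 MW
P_net = 34.052 MW


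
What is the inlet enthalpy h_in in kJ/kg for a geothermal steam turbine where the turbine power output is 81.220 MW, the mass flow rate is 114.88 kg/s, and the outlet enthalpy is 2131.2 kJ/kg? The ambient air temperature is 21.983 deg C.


h_in = h_out + P * 1000 / mdot
h_in = 2131.2 + 81.220 * 1000 / 114.88
h_in = 2838.2 kJ/kg


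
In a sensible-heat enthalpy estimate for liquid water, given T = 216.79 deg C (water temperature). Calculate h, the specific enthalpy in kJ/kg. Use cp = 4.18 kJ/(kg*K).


h = cp * T
h = 4.18 * 216.79
h = 906.18 kJ/kg


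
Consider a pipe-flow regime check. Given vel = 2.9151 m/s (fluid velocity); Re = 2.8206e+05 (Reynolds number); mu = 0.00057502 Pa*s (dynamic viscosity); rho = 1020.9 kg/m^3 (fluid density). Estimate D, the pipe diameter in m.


D = Re * mu / (rho * vel)
D = 2.8206e+05 * 0.00057502 / (1020.9 * 2.9151)
D = 0.054499 m


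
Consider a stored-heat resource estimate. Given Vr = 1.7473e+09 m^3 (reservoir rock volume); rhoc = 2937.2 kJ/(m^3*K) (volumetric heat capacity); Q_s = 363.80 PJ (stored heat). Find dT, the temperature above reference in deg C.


dT = Q_s * 1e12 / (Vr * rhoc)
dT = 363.80 * 1e12 / (1.7473e+09 * 2937.2)
dT = 70.88620 K
Convert (temperature difference, 1 K = 1 deg C): 70.88620 K = 70.88620 deg C
dT = 70.886 deg C


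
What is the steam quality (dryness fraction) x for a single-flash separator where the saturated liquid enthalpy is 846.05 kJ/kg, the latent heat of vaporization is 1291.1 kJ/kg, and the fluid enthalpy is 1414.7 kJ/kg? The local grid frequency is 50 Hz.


x = (h - hf) / hfg
x = (1414.7 - 846.05) / 1291.1
x = 0.44044


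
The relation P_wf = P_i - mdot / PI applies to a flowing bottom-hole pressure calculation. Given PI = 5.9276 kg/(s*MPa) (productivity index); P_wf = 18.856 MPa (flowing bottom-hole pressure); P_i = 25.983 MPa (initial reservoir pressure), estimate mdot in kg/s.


mdot = (P_i - P_wf) * PI
mdot = (25.983 - 18.856) * 5.9276
mdot = 42.246 kg/s


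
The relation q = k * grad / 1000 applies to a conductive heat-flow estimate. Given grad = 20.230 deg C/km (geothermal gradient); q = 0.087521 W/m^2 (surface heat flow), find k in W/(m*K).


k = q * 1000 / grad
k = 0.087521 * 1000 / 20.230
k = 4.3263 W/(m*K)


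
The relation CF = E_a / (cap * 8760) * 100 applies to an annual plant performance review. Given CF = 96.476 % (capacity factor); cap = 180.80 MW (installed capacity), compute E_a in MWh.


E_a = CF / 100 * cap * 8760
E_a = 96.476 / 100 * 180.80 * 8760
E_a = 1.5280e+06 MWh


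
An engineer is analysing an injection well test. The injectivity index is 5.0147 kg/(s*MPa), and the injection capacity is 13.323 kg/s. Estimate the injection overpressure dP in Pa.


dP = mdot * 1000 / II
dP = 13.323 * 1000 / 5.0147
dP = 2656.789 kPa
Convert: 2656.789 kPa * 1000.0 = 2.6568e+06 Pa
dP = 2.6568e+06 Pa


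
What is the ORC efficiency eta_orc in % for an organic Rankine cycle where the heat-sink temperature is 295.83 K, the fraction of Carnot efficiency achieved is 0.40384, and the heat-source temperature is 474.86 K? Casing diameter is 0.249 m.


eta_orc = (1 - Tc/Th) * f * 100
eta_orc = (1 - 295.83/474.86) * 0.40384 * 100
eta_orc = 15.225 %


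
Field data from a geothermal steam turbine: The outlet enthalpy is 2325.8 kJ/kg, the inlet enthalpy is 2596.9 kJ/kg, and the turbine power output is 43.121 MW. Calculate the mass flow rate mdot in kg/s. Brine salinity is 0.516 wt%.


mdot = P * 1000 / (h_in - h_out)
mdot = 43.121 * 1000 / (2596.9 - 2325.8)
mdot = 159.06 kg/s


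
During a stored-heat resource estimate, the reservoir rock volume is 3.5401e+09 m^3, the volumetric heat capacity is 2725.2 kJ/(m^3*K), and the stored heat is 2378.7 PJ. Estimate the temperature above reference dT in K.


dT = Q_s * 1e12 / (Vr * rhoc)
dT = 2378.7 * 1e12 / (3.5401e+09 * 2725.2)
dT = 246.56 K


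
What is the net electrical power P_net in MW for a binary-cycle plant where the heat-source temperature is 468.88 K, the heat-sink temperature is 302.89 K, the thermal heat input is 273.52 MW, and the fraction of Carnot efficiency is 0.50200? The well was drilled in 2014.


Step 1: eta = (1 - Tc/Th)*f = (1 - 302.89/468.88)*0.502 = 0.1777149
Step 2: P_net = eta * Q_in = 0.1777149 * 273.52 = 48.609 MW
P_net = 48.609 MW


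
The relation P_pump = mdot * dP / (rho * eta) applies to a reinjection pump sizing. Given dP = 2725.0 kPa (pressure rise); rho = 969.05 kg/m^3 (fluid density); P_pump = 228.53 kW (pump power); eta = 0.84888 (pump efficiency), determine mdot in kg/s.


mdot = P_pump * rho * eta / dP
mdot = 228.53 * 969.05 * 0.84888 / 2725.0
mdot = 68.987 kg/s


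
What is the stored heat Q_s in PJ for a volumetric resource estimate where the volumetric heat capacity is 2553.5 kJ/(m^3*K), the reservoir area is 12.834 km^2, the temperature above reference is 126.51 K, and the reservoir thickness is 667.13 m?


Step 1: Vr = A*1e6*hr = 12.834*1e6*667.13 = 8.561946e+09 m^3
Step 2: Q_s = Vr*rhoc*dT/1e12 = 8.561946e+09*2553.5*126.51/1e12 = 2765.9 PJ
Q_s = 2765.9 PJ


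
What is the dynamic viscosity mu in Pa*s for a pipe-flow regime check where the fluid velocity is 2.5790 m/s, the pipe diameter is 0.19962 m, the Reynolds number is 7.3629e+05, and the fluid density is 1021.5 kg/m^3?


mu = rho * vel * D / Re
mu = 1021.5 * 2.5790 * 0.19962 / 7.3629e+05
mu = 0.00071424 Pa*s


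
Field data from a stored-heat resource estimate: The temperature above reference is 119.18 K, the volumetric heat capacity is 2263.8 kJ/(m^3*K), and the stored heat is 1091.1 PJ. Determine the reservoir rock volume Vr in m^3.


Vr = Q_s * 1e12 / (rhoc * dT)
Vr = 1091.1 * 1e12 / (2263.8 * 119.18)
Vr = 4.0441e+09 m^3


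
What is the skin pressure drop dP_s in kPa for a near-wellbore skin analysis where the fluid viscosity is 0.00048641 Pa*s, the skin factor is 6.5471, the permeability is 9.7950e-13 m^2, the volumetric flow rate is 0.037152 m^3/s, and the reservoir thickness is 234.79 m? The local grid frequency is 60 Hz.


dP_s = S * q * mu / (2*pi*k*hr) / 1000
dP_s = 6.5471 * 0.037152 * 0.00048641 / (2*pi*9.7950e-13*234.79) / 1000
dP_s = 81.878 kPa


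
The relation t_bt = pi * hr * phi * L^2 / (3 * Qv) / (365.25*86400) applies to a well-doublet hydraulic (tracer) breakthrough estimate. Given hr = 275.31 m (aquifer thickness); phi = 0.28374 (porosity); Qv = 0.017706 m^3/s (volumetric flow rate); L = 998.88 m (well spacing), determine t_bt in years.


t_bt = pi * hr * phi * L^2 / (3 * Qv) / (365.25*86400)
t_bt = pi * 275.31 * 0.28374 * 998.88^2 / (3 * 0.017706) / (365.25*86400)
t_bt = 146.07 years


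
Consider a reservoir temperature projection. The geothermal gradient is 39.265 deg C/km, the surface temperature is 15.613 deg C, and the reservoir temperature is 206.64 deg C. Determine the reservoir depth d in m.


d = (T_res - T_surf) / grad * 1000
d = (206.64 - 15.613) / 39.265 * 1000
d = 4865.1 m


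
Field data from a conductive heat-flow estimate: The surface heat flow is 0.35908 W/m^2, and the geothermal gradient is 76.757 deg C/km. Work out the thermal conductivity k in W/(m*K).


k = q * 1000 / grad
k = 0.35908 * 1000 / 76.757
k = 4.6781 W/(m*K)


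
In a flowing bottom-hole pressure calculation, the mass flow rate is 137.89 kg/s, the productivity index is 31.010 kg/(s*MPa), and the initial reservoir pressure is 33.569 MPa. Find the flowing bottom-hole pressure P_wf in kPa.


P_wf = P_i - mdot / PI
P_wf = 33.569 - 137.89 / 31.010
P_wf = 29.12237 MPa
Convert: 29.12237 MPa * 1000.0 = 29122 kPa
P_wf = 29122 kPa


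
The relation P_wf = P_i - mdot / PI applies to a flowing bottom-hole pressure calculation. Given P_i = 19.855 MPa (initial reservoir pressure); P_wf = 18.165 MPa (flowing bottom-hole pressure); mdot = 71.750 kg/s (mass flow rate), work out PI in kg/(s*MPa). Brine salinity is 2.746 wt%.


PI = mdot / (P_i - P_wf)
PI = 71.750 / (19.855 - 18.165)
PI = 42.456 kg/(s*MPa)


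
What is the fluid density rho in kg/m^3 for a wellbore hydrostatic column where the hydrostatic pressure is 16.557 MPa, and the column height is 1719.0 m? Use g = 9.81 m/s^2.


rho = P * 1e6 / (g * h)
rho = 16.557 * 1e6 / (9.81 * 1719.0)
rho = 981.83 kg/m^3


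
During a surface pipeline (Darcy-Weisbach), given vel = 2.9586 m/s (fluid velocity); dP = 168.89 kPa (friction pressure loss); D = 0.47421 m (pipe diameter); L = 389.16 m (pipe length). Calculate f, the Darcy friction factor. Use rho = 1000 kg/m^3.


f = dP*1000 / ((L/D)*(rho*vel^2/2))
f = 168.89*1000 / ((389.16/0.47421)*(1000*2.9586^2/2))
f = 0.047022


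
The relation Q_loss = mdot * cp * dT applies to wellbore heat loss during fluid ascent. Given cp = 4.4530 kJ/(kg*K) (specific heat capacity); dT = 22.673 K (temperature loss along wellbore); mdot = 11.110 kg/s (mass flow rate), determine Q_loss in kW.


Q_loss = mdot * cp * dT
Q_loss = 11.110 * 4.4530 * 22.673
Q_loss = 1121.7 kW


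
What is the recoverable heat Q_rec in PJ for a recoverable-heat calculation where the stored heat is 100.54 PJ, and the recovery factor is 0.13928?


Q_rec = Q_s * RF
Q_rec = 100.54 * 0.13928
Q_rec = 14.003 PJ


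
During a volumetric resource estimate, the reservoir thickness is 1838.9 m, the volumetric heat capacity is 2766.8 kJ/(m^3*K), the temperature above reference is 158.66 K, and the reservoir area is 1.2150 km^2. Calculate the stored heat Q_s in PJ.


Step 1: Vr = A*1e6*hr = 1.215*1e6*1838.9 = 2.234264e+09 m^3
Step 2: Q_s = Vr*rhoc*dT/1e12 = 2.234264e+09*2766.8*158.66/1e12 = 980.80 PJ
Q_s = 980.80 PJ


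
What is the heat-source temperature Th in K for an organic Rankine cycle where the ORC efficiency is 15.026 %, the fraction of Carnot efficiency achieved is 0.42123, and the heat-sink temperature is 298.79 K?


Th = Tc / (1 - (eta_orc/100)/f)
Th = 298.79 / (1 - (15.026/100)/0.42123)
Th = 464.48 K


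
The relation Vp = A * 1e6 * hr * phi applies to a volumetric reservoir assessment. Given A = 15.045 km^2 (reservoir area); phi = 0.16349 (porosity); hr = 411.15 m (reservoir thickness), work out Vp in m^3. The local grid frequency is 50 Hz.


Vp = A * 1e6 * hr * phi
Vp = 15.045 * 1e6 * 411.15 * 0.16349
Vp = 1.0113e+09 m^3


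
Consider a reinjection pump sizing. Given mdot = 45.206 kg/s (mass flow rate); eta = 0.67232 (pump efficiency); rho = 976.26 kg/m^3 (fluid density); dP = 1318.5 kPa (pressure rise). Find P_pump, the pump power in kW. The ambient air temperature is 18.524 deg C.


P_pump = mdot * dP / (rho * eta)
P_pump = 45.206 * 1318.5 / (976.26 * 0.67232)
P_pump = 90.810 kW


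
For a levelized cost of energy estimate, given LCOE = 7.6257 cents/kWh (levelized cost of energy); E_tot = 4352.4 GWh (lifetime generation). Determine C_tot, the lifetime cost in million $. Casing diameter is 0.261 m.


C_tot = LCOE / 100 * E_tot
C_tot = 7.6257 / 100 * 4352.4
C_tot = 331.90 million $


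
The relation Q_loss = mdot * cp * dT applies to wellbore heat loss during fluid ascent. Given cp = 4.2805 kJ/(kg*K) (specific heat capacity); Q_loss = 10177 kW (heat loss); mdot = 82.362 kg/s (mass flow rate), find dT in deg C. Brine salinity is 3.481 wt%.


dT = Q_loss / (mdot * cp)
dT = 10177 / (82.362 * 4.2805)
dT = 28.86678 K
Convert (temperature difference, 1 K = 1 deg C): 28.86678 K = 28.86678 deg C
dT = 28.867 deg C


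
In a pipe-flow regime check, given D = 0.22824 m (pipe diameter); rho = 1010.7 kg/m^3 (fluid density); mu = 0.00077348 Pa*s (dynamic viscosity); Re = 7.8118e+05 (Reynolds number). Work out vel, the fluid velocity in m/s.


vel = Re * mu / (rho * D)
vel = 7.8118e+05 * 0.00077348 / (1010.7 * 0.22824)
vel = 2.6193 m/s


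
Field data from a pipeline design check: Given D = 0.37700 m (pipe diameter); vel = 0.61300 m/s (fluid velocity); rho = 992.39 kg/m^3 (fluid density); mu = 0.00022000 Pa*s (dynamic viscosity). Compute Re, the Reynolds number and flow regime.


Step 1: Re = rho*vel*D/mu = 992.39*0.613*0.377/0.00022 = 1.0425e+06
Step 2: Re = 1.0425e+06 > 4000, so flow is turbulent.
Re = 1.0425e+06 (turbulent)


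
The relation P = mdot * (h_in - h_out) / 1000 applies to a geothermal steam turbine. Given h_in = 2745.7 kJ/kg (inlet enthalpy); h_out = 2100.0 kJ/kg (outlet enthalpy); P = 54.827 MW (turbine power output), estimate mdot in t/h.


mdot = P * 1000 / (h_in - h_out)
mdot = 54.827 * 1000 / (2745.7 - 2100.0)
mdot = 84.91095 kg/s
Convert: 84.91095 kg/s * 3.6 = 305.68 t/h
mdot = 305.68 t/h


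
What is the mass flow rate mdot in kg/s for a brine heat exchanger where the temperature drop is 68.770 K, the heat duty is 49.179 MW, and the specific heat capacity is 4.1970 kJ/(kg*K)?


mdot = Q * 1000 / (cp * dT)
mdot = 49.179 * 1000 / (4.1970 * 68.770)
mdot = 170.39 kg/s


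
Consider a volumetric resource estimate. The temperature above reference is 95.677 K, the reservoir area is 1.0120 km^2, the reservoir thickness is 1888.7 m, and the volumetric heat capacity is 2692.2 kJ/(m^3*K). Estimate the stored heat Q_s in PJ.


Step 1: Vr = A*1e6*hr = 1.012*1e6*1888.7 = 1.911364e+09 m^3
Step 2: Q_s = Vr*rhoc*dT/1e12 = 1.911364e+09*2692.2*95.677/1e12 = 492.33 PJ
Q_s = 492.33 PJ


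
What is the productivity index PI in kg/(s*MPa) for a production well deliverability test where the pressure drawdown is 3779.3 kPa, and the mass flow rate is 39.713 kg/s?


PI = mdot * 1000 / dP
PI = 39.713 * 1000 / 3779.3
PI = 10.508 kg/(s*MPa)


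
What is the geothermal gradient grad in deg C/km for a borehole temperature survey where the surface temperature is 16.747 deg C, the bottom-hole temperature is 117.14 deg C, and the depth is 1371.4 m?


grad = (T_d - T_surf) / d * 1000
grad = (117.14 - 16.747) / 1371.4 * 1000
grad = 73.205 deg C/km


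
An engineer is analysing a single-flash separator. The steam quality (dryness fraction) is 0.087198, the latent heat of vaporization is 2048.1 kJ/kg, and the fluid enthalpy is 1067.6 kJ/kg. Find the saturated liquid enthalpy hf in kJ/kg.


hf = h - x * hfg
hf = 1067.6 - 0.087198 * 2048.1
hf = 889.01 kJ/kg


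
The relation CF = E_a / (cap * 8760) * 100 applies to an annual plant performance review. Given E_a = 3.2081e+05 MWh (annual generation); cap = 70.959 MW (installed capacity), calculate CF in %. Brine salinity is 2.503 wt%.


CF = E_a / (cap * 8760) * 100
CF = 3.2081e+05 / (70.959 * 8760) * 100
CF = 51.610 %


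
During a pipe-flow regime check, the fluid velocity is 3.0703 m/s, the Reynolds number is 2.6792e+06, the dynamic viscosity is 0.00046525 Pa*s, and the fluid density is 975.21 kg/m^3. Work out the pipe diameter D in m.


D = Re * mu / (rho * vel)
D = 2.6792e+06 * 0.00046525 / (975.21 * 3.0703)
D = 0.41631 m


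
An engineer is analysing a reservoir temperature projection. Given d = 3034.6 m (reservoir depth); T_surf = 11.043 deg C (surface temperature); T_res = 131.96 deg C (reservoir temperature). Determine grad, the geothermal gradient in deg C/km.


grad = (T_res - T_surf) / d * 1000
grad = (131.96 - 11.043) / 3034.6 * 1000
grad = 39.846 deg C/km


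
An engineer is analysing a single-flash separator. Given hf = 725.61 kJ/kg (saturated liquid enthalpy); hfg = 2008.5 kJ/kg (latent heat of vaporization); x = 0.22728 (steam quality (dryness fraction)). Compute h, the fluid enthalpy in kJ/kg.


h = hf + x * hfg
h = 725.61 + 0.22728 * 2008.5
h = 1182.1 kJ/kg


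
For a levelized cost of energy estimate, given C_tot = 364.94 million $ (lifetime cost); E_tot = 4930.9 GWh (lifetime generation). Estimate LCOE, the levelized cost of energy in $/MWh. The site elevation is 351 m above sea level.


LCOE = C_tot / E_tot * 100
LCOE = 364.94 / 4930.9 * 100
LCOE = 7.401083 cents/kWh
Convert: 7.401083 cents/kWh * 10.0 = 74.011 $/MWh
LCOE = 74.011 $/MWh


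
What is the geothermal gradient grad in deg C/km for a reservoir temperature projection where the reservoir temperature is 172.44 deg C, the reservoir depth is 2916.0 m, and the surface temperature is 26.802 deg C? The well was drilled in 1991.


grad = (T_res - T_surf) / d * 1000
grad = (172.44 - 26.802) / 2916.0 * 1000
grad = 49.944 deg C/km


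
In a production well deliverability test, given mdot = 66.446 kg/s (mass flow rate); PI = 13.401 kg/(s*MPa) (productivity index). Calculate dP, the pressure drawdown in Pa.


dP = mdot * 1000 / PI
dP = 66.446 * 1000 / 13.401
dP = 4958.287 kPa
Convert: 4958.287 kPa * 1000.0 = 4.9583e+06 Pa
dP = 4.9583e+06 Pa


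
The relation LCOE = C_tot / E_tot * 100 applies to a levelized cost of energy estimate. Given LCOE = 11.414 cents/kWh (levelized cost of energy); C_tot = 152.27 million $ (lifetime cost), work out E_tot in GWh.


E_tot = C_tot / LCOE * 100
E_tot = 152.27 / 11.414 * 100
E_tot = 1334.1 GWh
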